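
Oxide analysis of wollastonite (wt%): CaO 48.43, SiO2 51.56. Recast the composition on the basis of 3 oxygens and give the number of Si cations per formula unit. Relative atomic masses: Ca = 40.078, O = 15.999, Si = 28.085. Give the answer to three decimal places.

CaO (M=56.077): mol = 0.86363; Ca = 0.86363, O = 0.86363.
SiO2 (M=60.083): mol = 0.85815; Si = 0.85815, O = 1.71630.
ΣO = 2.57993; factor = 3/ΣO = 1.16282.
Si apfu = 0.85815 × 1.16282 = 0.998.

0.998 Si apfu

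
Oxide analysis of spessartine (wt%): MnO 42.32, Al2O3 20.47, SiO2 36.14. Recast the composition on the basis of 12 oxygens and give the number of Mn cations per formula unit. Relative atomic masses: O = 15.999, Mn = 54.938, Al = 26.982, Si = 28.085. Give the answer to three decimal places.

2.981 Mn apfu

42.32 wt% MnO ÷ 70.937 g/mol = 0.59659 mol, giving 0.59659 Mn and 0.59659 O.
20.47 wt% Al2O3 ÷ 101.961 g/mol = 0.20076 mol, giving 0.40152 Al and 0.60228 O.
36.14 wt% SiO2 ÷ 60.083 g/mol = 0.60150 mol, giving 0.60150 Si and 1.20300 O.
Oxygen sums to 2.40187; scaling by 12/2.40187 = 4.99611 puts the formula on 12 O.
Mn: 0.59659 × 4.99611 = 2.981 atoms per formula unit.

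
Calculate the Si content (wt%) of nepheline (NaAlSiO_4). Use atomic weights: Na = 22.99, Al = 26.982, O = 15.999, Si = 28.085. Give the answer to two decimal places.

Formula mass = 1·22.99 + 1·26.982 + 1·28.085 + 4·15.999 = 142.053 g/mol, of which 28.085 g is Si.
So Si makes up 28.085/142.053 = 0.1977 of the mass, i.e. 19.77%.

19.77 wt%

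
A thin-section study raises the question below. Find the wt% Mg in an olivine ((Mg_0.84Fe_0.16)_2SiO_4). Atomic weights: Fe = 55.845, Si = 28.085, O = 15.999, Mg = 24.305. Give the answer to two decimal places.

27.08 mass %

M((Mg_0.84Fe_0.16)_2SiO_4) = 150.784 g/mol.
Mg contributes 1.68 × 24.305 = 40.832 g per mole.
40.832/150.784 = 0.2708 → 27.08%.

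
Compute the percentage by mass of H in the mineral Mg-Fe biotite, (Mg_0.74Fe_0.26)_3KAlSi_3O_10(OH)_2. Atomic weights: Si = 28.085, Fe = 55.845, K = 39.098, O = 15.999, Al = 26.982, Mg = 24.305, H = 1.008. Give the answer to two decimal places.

0.46 wt%

Formula mass = 2.22×24.305 + 0.78×55.845 + 1×39.098 + 1×26.982 + 3×28.085 + 12×15.999 + 2×1.008 = 441.855 g/mol, of which 2.016 g is H.
So H makes up 2.016/441.855 = 0.0046 of the mass, i.e. 0.46%.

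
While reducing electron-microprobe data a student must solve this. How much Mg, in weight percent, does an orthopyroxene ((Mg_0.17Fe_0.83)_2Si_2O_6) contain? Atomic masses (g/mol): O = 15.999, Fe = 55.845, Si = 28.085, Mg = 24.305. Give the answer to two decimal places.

Formula mass = 0.34·24.305 + 1.66·55.845 + 2·28.085 + 6·15.999 = 253.130 g/mol, of which 8.264 g is Mg.
So Mg makes up 8.264/253.130 = 0.0326 of the mass, i.e. 3.26%.

3.26 weight percent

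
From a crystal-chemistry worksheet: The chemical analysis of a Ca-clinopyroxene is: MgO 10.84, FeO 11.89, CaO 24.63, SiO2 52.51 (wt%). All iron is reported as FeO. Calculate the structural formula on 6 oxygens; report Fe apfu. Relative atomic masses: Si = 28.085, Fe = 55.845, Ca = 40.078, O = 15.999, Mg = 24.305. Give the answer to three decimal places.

MgO: 10.84/40.304 = 0.26896 mol → 0.26896 mol Mg, 0.26896 mol O.
FeO: 11.89/71.844 = 0.16550 mol → 0.16550 mol Fe, 0.16550 mol O.
CaO: 24.63/56.077 = 0.43922 mol → 0.43922 mol Ca, 0.43922 mol O.
SiO2: 52.51/60.083 = 0.87396 mol → 0.87396 mol Si, 1.74792 mol O.
Total oxygen = 2.62160 mol. Normalization factor = 6/2.62160 = 2.28868.
Fe per 6 O = 0.16550 × 2.28868 = 0.379.

0.379 Fe apfu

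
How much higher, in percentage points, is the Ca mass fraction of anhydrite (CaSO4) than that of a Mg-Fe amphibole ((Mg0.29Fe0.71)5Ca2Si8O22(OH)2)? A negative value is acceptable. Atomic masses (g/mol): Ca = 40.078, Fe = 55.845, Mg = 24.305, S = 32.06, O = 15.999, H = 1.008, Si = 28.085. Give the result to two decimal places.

M(CaSO4) = 136.134 g/mol, so wt% Ca = 40.078/136.134 × 100 = 29.44%.
M((Mg0.29Fe0.71)5Ca2Si8O22(OH)2) = 924.320 g/mol, so wt% Ca = 80.156/924.320 × 100 = 8.67%.
29.44 − 8.67 = 20.77 pp.

20.77 percentage points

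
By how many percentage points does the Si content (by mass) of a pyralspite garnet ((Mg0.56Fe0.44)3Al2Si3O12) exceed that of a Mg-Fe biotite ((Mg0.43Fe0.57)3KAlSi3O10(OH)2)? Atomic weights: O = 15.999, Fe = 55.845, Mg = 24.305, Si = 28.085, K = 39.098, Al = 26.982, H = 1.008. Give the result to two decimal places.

Si in (Mg0.56Fe0.44)3Al2Si3O12: molar mass 444.755 g/mol; 3×28.085 = 84.255 g → 18.94 wt%.
Si in (Mg0.43Fe0.57)3KAlSi3O10(OH)2: molar mass 471.187 g/mol; 3×28.085 = 84.255 g → 17.88 wt%.
Difference = 18.94 − 17.88 = 1.06 percentage points.

1.06 percentage points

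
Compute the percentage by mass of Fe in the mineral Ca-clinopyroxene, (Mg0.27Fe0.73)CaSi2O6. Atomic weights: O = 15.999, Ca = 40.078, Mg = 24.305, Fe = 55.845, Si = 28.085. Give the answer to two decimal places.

Molar mass of (Mg0.27Fe0.73)CaSi2O6: 0.27×24.305 + 0.73×55.845 + 1×40.078 + 2×28.085 + 6×15.999 = 239.571 g/mol.
Mass of Fe per formula unit: 0.73 × 55.845 = 40.767 g.
Weight fraction Fe = 40.767 / 239.571 = 0.1702.

17.02 mass %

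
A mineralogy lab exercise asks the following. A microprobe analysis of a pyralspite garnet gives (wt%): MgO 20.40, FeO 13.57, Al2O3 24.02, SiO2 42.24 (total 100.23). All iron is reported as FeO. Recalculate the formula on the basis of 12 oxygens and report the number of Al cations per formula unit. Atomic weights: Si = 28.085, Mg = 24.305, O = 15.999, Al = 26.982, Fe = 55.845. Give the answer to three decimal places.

MgO: 20.40/40.304 = 0.50615 mol → 0.50615 mol Mg, 0.50615 mol O.
FeO: 13.57/71.844 = 0.18888 mol → 0.18888 mol Fe, 0.18888 mol O.
Al2O3: 24.02/101.961 = 0.23558 mol → 0.47116 mol Al, 0.70674 mol O.
SiO2: 42.24/60.083 = 0.70303 mol → 0.70303 mol Si, 1.40606 mol O.
Total oxygen = 2.80783 mol. Normalization factor = 12/2.80783 = 4.27376.
Al per 12 O = 0.47116 × 4.27376 = 2.014.

2.014 Al apfu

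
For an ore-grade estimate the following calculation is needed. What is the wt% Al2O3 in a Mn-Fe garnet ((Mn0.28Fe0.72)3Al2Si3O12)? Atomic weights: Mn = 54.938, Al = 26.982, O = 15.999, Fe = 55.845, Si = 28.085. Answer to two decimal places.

Molar mass of (Mn0.28Fe0.72)3Al2Si3O12 = 0.84*54.938 + 2.16*55.845 + 2*26.982 + 3*28.085 + 12*15.999 = 496.980 g/mol.
Each formula unit contains 2 Al, equivalent to 2/2 = 1.0000 mol Al2O3.
M(Al2O3) = 2×26.982 + 3×15.999 = 101.961 g/mol.
Mass of Al2O3 per formula unit = 1.0000 × 101.961 = 101.961 g.
Al2O3 wt% = 101.961 / 496.980 × 100 = 20.52%.

20.52 wt%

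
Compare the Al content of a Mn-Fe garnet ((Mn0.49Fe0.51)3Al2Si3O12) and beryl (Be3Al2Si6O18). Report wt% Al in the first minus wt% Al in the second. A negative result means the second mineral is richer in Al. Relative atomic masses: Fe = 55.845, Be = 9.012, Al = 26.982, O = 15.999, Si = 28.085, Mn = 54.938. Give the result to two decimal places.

0.83 percentage points

M((Mn0.49Fe0.51)3Al2Si3O12) = 496.409 g/mol, so wt% Al = 53.964/496.409 × 100 = 10.87%.
M(Be3Al2Si6O18) = 537.492 g/mol, so wt% Al = 53.964/537.492 × 100 = 10.04%.
10.87 − 10.04 = 0.83 pp.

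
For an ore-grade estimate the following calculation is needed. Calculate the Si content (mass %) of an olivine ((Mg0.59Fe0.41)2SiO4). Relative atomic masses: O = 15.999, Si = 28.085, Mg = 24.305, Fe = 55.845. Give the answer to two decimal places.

Formula mass = 1.18×24.305 + 0.82×55.845 + 1×28.085 + 4×15.999 = 166.554 g/mol, of which 28.085 g is Si.
So Si makes up 28.085/166.554 = 0.1686 of the mass, i.e. 16.86%.

16.86 mass %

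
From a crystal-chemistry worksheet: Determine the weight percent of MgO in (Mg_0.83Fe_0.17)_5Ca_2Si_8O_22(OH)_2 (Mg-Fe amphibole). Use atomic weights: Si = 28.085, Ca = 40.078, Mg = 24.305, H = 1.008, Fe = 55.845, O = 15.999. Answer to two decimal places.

19.93 wt%

Molar mass of (Mg_0.83Fe_0.17)_5Ca_2Si_8O_22(OH)_2 = 4.15×24.305 + 0.85×55.845 + 2×40.078 + 8×28.085 + 24×15.999 + 2×1.008 = 839.162 g/mol.
Each formula unit contains 4.15 Mg, equivalent to 4.15/1 = 4.1500 mol MgO.
M(MgO) = 1×24.305 + 1×15.999 = 40.304 g/mol.
Mass of MgO per formula unit = 4.1500 × 40.304 = 167.262 g.
MgO wt% = 167.262 / 839.162 × 100 = 19.93%.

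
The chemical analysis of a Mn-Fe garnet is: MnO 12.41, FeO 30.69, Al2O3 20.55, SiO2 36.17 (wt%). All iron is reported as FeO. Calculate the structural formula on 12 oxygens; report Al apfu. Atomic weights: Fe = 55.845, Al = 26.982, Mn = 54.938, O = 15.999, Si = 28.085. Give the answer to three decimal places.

2.006 Al apfu

MnO: 12.41/70.937 = 0.17494 mol → 0.17494 mol Mn, 0.17494 mol O.
FeO: 30.69/71.844 = 0.42718 mol → 0.42718 mol Fe, 0.42718 mol O.
Al2O3: 20.55/101.961 = 0.20155 mol → 0.40310 mol Al, 0.60465 mol O.
SiO2: 36.17/60.083 = 0.60200 mol → 0.60200 mol Si, 1.20400 mol O.
Total oxygen = 2.41077 mol. Normalization factor = 12/2.41077 = 4.97766.
Al per 12 O = 0.40310 × 4.97766 = 2.006.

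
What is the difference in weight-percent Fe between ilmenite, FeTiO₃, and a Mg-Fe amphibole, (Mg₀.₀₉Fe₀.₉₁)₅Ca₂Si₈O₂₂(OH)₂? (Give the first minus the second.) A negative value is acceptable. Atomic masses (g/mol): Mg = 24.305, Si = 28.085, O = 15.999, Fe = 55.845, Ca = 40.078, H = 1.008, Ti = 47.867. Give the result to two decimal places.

M(FeTiO₃) = 151.709 g/mol, so wt% Fe = 55.845/151.709 × 100 = 36.81%.
M((Mg₀.₀₉Fe₀.₉₁)₅Ca₂Si₈O₂₂(OH)₂) = 955.860 g/mol, so wt% Fe = 254.095/955.860 × 100 = 26.58%.
36.81 − 26.58 = 10.23 pp.

10.23 percentage points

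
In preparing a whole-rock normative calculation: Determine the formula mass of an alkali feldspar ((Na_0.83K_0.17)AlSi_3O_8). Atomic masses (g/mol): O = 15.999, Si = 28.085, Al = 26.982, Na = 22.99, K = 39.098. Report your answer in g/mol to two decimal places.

The formula mass is the sum 0.83×22.99 + 0.17×39.098 + 1×26.982 + 3×28.085 + 8×15.999.

264.96 g/mol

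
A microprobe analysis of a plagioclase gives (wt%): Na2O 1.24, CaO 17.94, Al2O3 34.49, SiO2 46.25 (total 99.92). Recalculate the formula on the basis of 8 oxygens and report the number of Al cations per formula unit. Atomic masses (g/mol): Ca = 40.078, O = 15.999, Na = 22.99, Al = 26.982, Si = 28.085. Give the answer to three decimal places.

1.870 Al apfu

1.24 wt% Na2O ÷ 61.979 g/mol = 0.02001 mol, giving 0.04002 Na and 0.02001 O.
17.94 wt% CaO ÷ 56.077 g/mol = 0.31992 mol, giving 0.31992 Ca and 0.31992 O.
34.49 wt% Al2O3 ÷ 101.961 g/mol = 0.33827 mol, giving 0.67654 Al and 1.01481 O.
46.25 wt% SiO2 ÷ 60.083 g/mol = 0.76977 mol, giving 0.76977 Si and 1.53954 O.
Oxygen sums to 2.89428; scaling by 8/2.89428 = 2.76407 puts the formula on 8 O.
Al: 0.67654 × 2.76407 = 1.870 atoms per formula unit.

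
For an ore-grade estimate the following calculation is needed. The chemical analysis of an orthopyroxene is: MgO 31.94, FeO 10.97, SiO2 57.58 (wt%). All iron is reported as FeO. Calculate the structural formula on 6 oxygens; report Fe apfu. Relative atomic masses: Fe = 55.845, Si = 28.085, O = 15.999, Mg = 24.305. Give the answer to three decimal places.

MgO (M=40.304): mol = 0.79248; Mg = 0.79248, O = 0.79248.
FeO (M=71.844): mol = 0.15269; Fe = 0.15269, O = 0.15269.
SiO2 (M=60.083): mol = 0.95834; Si = 0.95834, O = 1.91668.
ΣO = 2.86185; factor = 6/ΣO = 2.09655.
Fe apfu = 0.15269 × 2.09655 = 0.320.

0.320 Fe apfu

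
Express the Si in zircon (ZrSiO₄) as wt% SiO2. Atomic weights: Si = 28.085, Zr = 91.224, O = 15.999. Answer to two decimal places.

Formula mass = 183.305 g/mol.
1 Si → 1.0000 mol SiO2 per formula unit; M(SiO2) = 60.083, so SiO2 mass = 60.083 g.
60.083/183.305 × 100 = 32.78 wt%.

32.78 wt%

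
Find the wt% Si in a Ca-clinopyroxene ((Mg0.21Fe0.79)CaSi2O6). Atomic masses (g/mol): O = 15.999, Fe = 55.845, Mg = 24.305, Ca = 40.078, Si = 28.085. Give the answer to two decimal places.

Molar mass of (Mg0.21Fe0.79)CaSi2O6: 0.21*24.305 + 0.79*55.845 + 1*40.078 + 2*28.085 + 6*15.999 = 241.464 g/mol.
Mass of Si per formula unit: 2 × 28.085 = 56.170 g.
Weight fraction Si = 56.170 / 241.464 = 0.2326.

23.26 wt%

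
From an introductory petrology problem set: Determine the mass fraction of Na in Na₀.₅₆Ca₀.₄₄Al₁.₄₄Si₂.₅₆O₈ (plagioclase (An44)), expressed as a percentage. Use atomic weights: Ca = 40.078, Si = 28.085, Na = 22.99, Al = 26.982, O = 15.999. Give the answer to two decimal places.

Molar mass of Na₀.₅₆Ca₀.₄₄Al₁.₄₄Si₂.₅₆O₈: 0.56×22.99 + 0.44×40.078 + 1.44×26.982 + 2.56×28.085 + 8×15.999 = 269.252 g/mol.
Mass of Na per formula unit: 0.56 × 22.99 = 12.874 g.
Weight fraction Na = 12.874 / 269.252 = 0.0478.

4.78 mass %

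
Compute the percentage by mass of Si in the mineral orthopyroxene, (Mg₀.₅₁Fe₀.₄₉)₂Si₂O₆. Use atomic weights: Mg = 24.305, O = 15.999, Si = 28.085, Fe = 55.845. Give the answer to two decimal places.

24.24 wt%

Molar mass of (Mg₀.₅₁Fe₀.₄₉)₂Si₂O₆: 1.02·24.305 + 0.98·55.845 + 2·28.085 + 6·15.999 = 231.683 g/mol.
Mass of Si per formula unit: 2 × 28.085 = 56.170 g.
Weight fraction Si = 56.170 / 231.683 = 0.2424.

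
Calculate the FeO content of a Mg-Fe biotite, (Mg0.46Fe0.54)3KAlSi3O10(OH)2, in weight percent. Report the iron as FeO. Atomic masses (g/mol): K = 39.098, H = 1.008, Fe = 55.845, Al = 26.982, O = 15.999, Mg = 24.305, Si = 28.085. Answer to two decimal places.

24.85 wt%

Formula mass = 468.349 g/mol.
1.62 Fe → 1.6200 mol FeO per formula unit; M(FeO) = 71.844, so FeO mass = 116.387 g.
116.387/468.349 × 100 = 24.85 wt%.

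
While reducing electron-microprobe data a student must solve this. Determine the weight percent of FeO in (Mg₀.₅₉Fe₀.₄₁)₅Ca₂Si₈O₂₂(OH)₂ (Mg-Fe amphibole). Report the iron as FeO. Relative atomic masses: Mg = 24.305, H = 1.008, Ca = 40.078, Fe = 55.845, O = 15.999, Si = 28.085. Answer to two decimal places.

Formula mass = 877.010 g/mol.
2.05 Fe → 2.0500 mol FeO per formula unit; M(FeO) = 71.844, so FeO mass = 147.280 g.
147.280/877.010 × 100 = 16.79 wt%.

16.79 wt%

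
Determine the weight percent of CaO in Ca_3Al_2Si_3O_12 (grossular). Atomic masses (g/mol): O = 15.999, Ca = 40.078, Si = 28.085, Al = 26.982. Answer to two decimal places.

37.35 wt%

Formula mass = 450.441 g/mol.
3 Ca → 3.0000 mol CaO per formula unit; M(CaO) = 56.077, so CaO mass = 168.231 g.
168.231/450.441 × 100 = 37.35 wt%.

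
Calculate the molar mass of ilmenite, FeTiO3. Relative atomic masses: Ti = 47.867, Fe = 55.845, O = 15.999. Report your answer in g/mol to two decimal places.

M = 1*55.845 + 1*47.867 + 3*15.999

151.71 g/mol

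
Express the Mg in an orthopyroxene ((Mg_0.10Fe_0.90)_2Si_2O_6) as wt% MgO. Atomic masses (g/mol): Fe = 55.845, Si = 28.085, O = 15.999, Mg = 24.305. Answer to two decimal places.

3.13 wt%

Molar mass of (Mg_0.10Fe_0.90)_2Si_2O_6 = 0.20·24.305 + 1.80·55.845 + 2·28.085 + 6·15.999 = 257.546 g/mol.
Each formula unit contains 0.20 Mg, equivalent to 0.20/1 = 0.2000 mol MgO.
M(MgO) = 1×24.305 + 1×15.999 = 40.304 g/mol.
Mass of MgO per formula unit = 0.2000 × 40.304 = 8.061 g.
MgO wt% = 8.061 / 257.546 × 100 = 3.13%.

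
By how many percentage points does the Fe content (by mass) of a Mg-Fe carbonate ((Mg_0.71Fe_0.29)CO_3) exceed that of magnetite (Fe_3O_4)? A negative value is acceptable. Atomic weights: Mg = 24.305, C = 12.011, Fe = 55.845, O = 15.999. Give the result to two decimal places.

First mineral: 16.195 g Fe in 93.460 g formula = 17.33 wt% Fe.
Second mineral: 167.535 g Fe in 231.531 g formula = 72.36 wt% Fe.
17.33% − 72.36% gives a difference of -55.03 percentage points.

-55.03 percentage points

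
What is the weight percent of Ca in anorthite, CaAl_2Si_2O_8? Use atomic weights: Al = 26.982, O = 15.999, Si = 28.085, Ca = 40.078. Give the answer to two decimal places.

Formula mass = 1·40.078 + 2·26.982 + 2·28.085 + 8·15.999 = 278.204 g/mol, of which 40.078 g is Ca.
So Ca makes up 40.078/278.204 = 0.1441 of the mass, i.e. 14.41%.

14.41 wt%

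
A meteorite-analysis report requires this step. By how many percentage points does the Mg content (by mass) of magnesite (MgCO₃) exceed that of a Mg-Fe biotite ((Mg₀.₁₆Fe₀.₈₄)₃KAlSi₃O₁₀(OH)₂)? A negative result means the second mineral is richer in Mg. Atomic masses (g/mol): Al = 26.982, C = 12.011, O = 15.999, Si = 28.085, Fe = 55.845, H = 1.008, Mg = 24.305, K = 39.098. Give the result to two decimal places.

26.48 percentage points

M(MgCO₃) = 84.313 g/mol, so wt% Mg = 24.305/84.313 × 100 = 28.83%.
M((Mg₀.₁₆Fe₀.₈₄)₃KAlSi₃O₁₀(OH)₂) = 496.735 g/mol, so wt% Mg = 11.666/496.735 × 100 = 2.35%.
28.83 − 2.35 = 26.48 pp.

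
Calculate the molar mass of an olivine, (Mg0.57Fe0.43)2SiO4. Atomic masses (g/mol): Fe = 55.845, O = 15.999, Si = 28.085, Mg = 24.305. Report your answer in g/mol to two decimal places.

167.82 g/mol

The formula mass is the sum 1.14(24.305) + 0.86(55.845) + 1(28.085) + 4(15.999).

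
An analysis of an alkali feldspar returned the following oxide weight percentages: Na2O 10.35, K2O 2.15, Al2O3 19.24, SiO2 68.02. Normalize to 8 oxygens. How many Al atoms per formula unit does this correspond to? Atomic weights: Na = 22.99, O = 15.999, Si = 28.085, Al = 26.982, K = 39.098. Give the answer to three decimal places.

Na2O: 10.35/61.979 = 0.16699 mol → 0.33398 mol Na, 0.16699 mol O.
K2O: 2.15/94.195 = 0.02282 mol → 0.04564 mol K, 0.02282 mol O.
Al2O3: 19.24/101.961 = 0.18870 mol → 0.37740 mol Al, 0.56610 mol O.
SiO2: 68.02/60.083 = 1.13210 mol → 1.13210 mol Si, 2.26420 mol O.
Total oxygen = 3.02011 mol. Normalization factor = 8/3.02011 = 2.64891.
Al per 8 O = 0.37740 × 2.64891 = 1.000.

1.000 Al apfu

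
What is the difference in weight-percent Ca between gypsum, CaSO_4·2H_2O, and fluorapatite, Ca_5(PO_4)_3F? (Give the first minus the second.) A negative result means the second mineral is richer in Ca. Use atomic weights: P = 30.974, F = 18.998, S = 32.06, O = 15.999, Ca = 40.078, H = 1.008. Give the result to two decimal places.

First mineral: 40.078 g Ca in 172.164 g formula = 23.28 wt% Ca.
Second mineral: 200.390 g Ca in 504.298 g formula = 39.74 wt% Ca.
23.28% − 39.74% gives a difference of -16.46 percentage points.

-16.46 percentage points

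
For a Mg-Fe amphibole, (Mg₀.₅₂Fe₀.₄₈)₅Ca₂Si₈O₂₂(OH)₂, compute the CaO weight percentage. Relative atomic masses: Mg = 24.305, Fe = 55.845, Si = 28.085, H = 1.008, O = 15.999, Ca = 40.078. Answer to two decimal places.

Molar mass of (Mg₀.₅₂Fe₀.₄₈)₅Ca₂Si₈O₂₂(OH)₂ = 2.60×24.305 + 2.40×55.845 + 2×40.078 + 8×28.085 + 24×15.999 + 2×1.008 = 888.049 g/mol.
Each formula unit contains 2 Ca, equivalent to 2/1 = 2.0000 mol CaO.
M(CaO) = 1×40.078 + 1×15.999 = 56.077 g/mol.
Mass of CaO per formula unit = 2.0000 × 56.077 = 112.154 g.
CaO wt% = 112.154 / 888.049 × 100 = 12.63%.

12.63 wt%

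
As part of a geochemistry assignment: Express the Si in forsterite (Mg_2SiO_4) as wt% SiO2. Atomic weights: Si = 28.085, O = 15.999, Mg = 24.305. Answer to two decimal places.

Molar mass of Mg_2SiO_4 = 2·24.305 + 1·28.085 + 4·15.999 = 140.691 g/mol.
Each formula unit contains 1 Si, equivalent to 1/1 = 1.0000 mol SiO2.
M(SiO2) = 1×28.085 + 2×15.999 = 60.083 g/mol.
Mass of SiO2 per formula unit = 1.0000 × 60.083 = 60.083 g.
SiO2 wt% = 60.083 / 140.691 × 100 = 42.71%.

42.71 wt%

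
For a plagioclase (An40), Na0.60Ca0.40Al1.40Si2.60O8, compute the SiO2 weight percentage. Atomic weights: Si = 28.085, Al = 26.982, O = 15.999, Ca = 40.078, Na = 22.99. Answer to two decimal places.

58.16 wt%

Molar mass of Na0.60Ca0.40Al1.40Si2.60O8 = 0.60×22.99 + 0.40×40.078 + 1.40×26.982 + 2.60×28.085 + 8×15.999 = 268.613 g/mol.
Each formula unit contains 2.60 Si, equivalent to 2.60/1 = 2.6000 mol SiO2.
M(SiO2) = 1×28.085 + 2×15.999 = 60.083 g/mol.
Mass of SiO2 per formula unit = 2.6000 × 60.083 = 156.216 g.
SiO2 wt% = 156.216 / 268.613 × 100 = 58.16%.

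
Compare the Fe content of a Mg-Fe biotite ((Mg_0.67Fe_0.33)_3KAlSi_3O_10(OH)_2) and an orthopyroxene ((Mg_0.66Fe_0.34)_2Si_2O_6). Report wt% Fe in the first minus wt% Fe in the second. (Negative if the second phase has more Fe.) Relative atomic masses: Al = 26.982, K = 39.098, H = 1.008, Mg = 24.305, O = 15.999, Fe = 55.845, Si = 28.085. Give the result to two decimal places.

-4.76 percentage points

Fe in (Mg_0.67Fe_0.33)_3KAlSi_3O_10(OH)_2: molar mass 448.479 g/mol; 0.99×55.845 = 55.287 g → 12.33 wt%.
Fe in (Mg_0.66Fe_0.34)_2Si_2O_6: molar mass 222.221 g/mol; 0.68×55.845 = 37.975 g → 17.09 wt%.
Difference = 12.33 − 17.09 = -4.76 percentage points.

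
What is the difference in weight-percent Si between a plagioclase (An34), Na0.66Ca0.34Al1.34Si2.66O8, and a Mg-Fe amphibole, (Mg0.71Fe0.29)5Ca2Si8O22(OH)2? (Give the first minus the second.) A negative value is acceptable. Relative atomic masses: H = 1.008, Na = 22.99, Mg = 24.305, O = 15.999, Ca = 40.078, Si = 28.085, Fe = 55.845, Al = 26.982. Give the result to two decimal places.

First mineral: 74.706 g Si in 267.654 g formula = 27.91 wt% Si.
Second mineral: 224.680 g Si in 858.086 g formula = 26.18 wt% Si.
27.91% − 26.18% gives a difference of 1.73 percentage points.

1.73 percentage points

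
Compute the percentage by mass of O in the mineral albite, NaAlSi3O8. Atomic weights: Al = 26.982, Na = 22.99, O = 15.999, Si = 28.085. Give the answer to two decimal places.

48.81 weight percent

M(NaAlSi3O8) = 262.219 g/mol.
O contributes 8 × 15.999 = 127.992 g per mole.
127.992/262.219 = 0.4881 → 48.81%.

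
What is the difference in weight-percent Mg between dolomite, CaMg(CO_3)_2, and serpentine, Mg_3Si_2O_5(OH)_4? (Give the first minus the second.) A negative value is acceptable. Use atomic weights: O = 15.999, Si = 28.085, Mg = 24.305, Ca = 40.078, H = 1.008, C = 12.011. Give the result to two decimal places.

-13.13 percentage points

M(CaMg(CO_3)_2) = 184.399 g/mol, so wt% Mg = 24.305/184.399 × 100 = 13.18%.
M(Mg_3Si_2O_5(OH)_4) = 277.108 g/mol, so wt% Mg = 72.915/277.108 × 100 = 26.31%.
13.18 − 26.31 = -13.13 pp.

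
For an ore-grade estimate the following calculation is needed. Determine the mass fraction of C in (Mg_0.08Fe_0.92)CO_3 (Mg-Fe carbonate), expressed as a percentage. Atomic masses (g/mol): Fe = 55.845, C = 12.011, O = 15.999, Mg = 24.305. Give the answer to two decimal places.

10.60 mass %

M((Mg_0.08Fe_0.92)CO_3) = 113.330 g/mol.
C contributes 1 × 12.011 = 12.011 g per mole.
12.011/113.330 = 0.1060 → 10.60%.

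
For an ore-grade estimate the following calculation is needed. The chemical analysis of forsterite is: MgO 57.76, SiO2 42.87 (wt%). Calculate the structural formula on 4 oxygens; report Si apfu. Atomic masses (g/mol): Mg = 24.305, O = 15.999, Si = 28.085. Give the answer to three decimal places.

0.998 Si apfu

57.76 wt% MgO ÷ 40.304 g/mol = 1.43311 mol, giving 1.43311 Mg and 1.43311 O.
42.87 wt% SiO2 ÷ 60.083 g/mol = 0.71351 mol, giving 0.71351 Si and 1.42702 O.
Oxygen sums to 2.86013; scaling by 4/2.86013 = 1.39854 puts the formula on 4 O.
Si: 0.71351 × 1.39854 = 0.998 atoms per formula unit.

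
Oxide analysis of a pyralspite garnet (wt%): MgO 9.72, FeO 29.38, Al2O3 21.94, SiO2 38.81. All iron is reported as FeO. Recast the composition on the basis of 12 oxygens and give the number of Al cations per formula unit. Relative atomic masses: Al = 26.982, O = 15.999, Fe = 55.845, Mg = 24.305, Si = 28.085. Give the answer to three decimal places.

1.996 Al apfu

MgO (M=40.304): mol = 0.24117; Mg = 0.24117, O = 0.24117.
FeO (M=71.844): mol = 0.40894; Fe = 0.40894, O = 0.40894.
Al2O3 (M=101.961): mol = 0.21518; Al = 0.43036, O = 0.64554.
SiO2 (M=60.083): mol = 0.64594; Si = 0.64594, O = 1.29188.
ΣO = 2.58753; factor = 12/ΣO = 4.63763.
Al apfu = 0.43036 × 4.63763 = 1.996.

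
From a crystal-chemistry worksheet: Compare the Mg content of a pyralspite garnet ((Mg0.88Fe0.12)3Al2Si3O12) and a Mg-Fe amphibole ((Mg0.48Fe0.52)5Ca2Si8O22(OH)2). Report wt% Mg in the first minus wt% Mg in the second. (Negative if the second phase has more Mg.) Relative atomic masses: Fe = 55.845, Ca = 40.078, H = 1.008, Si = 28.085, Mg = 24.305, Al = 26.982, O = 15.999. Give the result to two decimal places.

Mg in (Mg0.88Fe0.12)3Al2Si3O12: molar mass 414.476 g/mol; 2.64×24.305 = 64.165 g → 15.48 wt%.
Mg in (Mg0.48Fe0.52)5Ca2Si8O22(OH)2: molar mass 894.357 g/mol; 2.40×24.305 = 58.332 g → 6.52 wt%.
Difference = 15.48 − 6.52 = 8.96 percentage points.

8.96 percentage points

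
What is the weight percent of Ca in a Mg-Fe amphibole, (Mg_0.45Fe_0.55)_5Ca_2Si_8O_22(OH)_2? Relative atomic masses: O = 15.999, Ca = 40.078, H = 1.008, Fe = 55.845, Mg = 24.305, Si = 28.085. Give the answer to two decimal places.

Formula mass = 2.25×24.305 + 2.75×55.845 + 2×40.078 + 8×28.085 + 24×15.999 + 2×1.008 = 899.088 g/mol, of which 80.156 g is Ca.
So Ca makes up 80.156/899.088 = 0.0892 of the mass, i.e. 8.92%.

8.92 wt%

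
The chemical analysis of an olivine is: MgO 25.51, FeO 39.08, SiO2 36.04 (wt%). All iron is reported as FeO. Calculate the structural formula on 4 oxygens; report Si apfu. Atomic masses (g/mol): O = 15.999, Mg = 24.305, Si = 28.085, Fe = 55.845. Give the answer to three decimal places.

MgO: 25.51/40.304 = 0.63294 mol → 0.63294 mol Mg, 0.63294 mol O.
FeO: 39.08/71.844 = 0.54396 mol → 0.54396 mol Fe, 0.54396 mol O.
SiO2: 36.04/60.083 = 0.59984 mol → 0.59984 mol Si, 1.19968 mol O.
Total oxygen = 2.37658 mol. Normalization factor = 4/2.37658 = 1.68309.
Si per 4 O = 0.59984 × 1.68309 = 1.010.

1.010 Si apfu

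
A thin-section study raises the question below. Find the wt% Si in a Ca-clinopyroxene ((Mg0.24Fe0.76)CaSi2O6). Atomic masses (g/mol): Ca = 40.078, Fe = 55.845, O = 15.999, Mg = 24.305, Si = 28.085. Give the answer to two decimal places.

M((Mg0.24Fe0.76)CaSi2O6) = 240.517 g/mol.
Si contributes 2 × 28.085 = 56.170 g per mole.
56.170/240.517 = 0.2335 → 23.35%.

23.35 mass %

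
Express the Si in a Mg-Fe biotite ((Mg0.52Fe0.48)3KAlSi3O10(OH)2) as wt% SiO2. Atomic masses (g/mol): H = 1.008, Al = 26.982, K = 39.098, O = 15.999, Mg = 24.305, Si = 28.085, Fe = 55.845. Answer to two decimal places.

M((Mg0.52Fe0.48)3KAlSi3O10(OH)2) = 462.672 g/mol; M(SiO2) = 60.083 g/mol.
Moles SiO2 per formula unit = 3 Si ÷ 1 = 3.0000.
SiO2 fraction = (3.0000 × 60.083) / 462.672 = 180.249/462.672 = 0.3896.

38.96 wt%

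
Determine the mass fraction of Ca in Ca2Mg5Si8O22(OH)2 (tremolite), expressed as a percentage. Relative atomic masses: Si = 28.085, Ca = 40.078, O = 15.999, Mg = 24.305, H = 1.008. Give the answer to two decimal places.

Formula mass = 2×40.078 + 5×24.305 + 8×28.085 + 24×15.999 + 2×1.008 = 812.353 g/mol, of which 80.156 g is Ca.
So Ca makes up 80.156/812.353 = 0.0987 of the mass, i.e. 9.87%.

9.87 mass %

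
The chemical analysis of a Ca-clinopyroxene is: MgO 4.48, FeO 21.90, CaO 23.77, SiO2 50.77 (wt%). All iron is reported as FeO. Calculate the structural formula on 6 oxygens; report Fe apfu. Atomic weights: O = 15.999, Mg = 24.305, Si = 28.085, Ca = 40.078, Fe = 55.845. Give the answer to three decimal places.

0.723 Fe apfu

MgO (M=40.304): mol = 0.11116; Mg = 0.11116, O = 0.11116.
FeO (M=71.844): mol = 0.30483; Fe = 0.30483, O = 0.30483.
CaO (M=56.077): mol = 0.42388; Ca = 0.42388, O = 0.42388.
SiO2 (M=60.083): mol = 0.84500; Si = 0.84500, O = 1.69000.
ΣO = 2.52987; factor = 6/ΣO = 2.37166.
Fe apfu = 0.30483 × 2.37166 = 0.723.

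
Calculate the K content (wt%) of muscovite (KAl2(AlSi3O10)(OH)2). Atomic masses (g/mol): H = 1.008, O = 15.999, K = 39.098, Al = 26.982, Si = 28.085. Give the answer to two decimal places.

Molar mass of KAl2(AlSi3O10)(OH)2: 1×39.098 + 3×26.982 + 3×28.085 + 12×15.999 + 2×1.008 = 398.303 g/mol.
Mass of K per formula unit: 1 × 39.098 = 39.098 g.
Weight fraction K = 39.098 / 398.303 = 0.0982.

9.82 wt%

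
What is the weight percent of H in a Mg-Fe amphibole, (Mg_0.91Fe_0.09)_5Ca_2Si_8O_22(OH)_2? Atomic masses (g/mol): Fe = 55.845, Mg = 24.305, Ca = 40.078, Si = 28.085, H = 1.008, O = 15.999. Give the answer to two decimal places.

0.24 weight percent

M((Mg_0.91Fe_0.09)_5Ca_2Si_8O_22(OH)_2) = 826.546 g/mol.
H contributes 2 × 1.008 = 2.016 g per mole.
2.016/826.546 = 0.0024 → 0.24%.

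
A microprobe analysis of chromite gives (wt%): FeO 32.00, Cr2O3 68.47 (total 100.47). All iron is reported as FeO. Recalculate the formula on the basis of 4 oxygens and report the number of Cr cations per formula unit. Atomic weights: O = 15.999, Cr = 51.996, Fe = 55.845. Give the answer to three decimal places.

2.006 Cr apfu

FeO (M=71.844): mol = 0.44541; Fe = 0.44541, O = 0.44541.
Cr2O3 (M=151.989): mol = 0.45049; Cr = 0.90098, O = 1.35147.
ΣO = 1.79688; factor = 4/ΣO = 2.22608.
Cr apfu = 0.90098 × 2.22608 = 2.006.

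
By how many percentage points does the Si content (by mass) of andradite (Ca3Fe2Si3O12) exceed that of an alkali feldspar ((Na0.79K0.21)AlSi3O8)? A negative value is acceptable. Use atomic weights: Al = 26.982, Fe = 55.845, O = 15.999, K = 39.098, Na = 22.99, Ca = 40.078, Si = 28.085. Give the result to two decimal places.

-15.14 percentage points

M(Ca3Fe2Si3O12) = 508.167 g/mol, so wt% Si = 84.255/508.167 × 100 = 16.58%.
M((Na0.79K0.21)AlSi3O8) = 265.602 g/mol, so wt% Si = 84.255/265.602 × 100 = 31.72%.
16.58 − 31.72 = -15.14 pp.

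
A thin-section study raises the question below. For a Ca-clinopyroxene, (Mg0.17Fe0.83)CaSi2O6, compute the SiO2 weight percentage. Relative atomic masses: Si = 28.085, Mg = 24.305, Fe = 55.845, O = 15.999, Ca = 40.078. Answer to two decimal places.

49.51 wt%

Formula mass = 242.725 g/mol.
2 Si → 2.0000 mol SiO2 per formula unit; M(SiO2) = 60.083, so SiO2 mass = 120.166 g.
120.166/242.725 × 100 = 49.51 wt%.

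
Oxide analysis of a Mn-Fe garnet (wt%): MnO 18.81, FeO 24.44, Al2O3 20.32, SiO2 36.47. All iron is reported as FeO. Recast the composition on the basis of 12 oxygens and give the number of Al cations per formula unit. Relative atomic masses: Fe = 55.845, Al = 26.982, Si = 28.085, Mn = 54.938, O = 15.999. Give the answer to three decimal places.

MnO (M=70.937): mol = 0.26516; Mn = 0.26516, O = 0.26516.
FeO (M=71.844): mol = 0.34018; Fe = 0.34018, O = 0.34018.
Al2O3 (M=101.961): mol = 0.19929; Al = 0.39858, O = 0.59787.
SiO2 (M=60.083): mol = 0.60699; Si = 0.60699, O = 1.21398.
ΣO = 2.41719; factor = 12/ΣO = 4.96444.
Al apfu = 0.39858 × 4.96444 = 1.979.

1.979 Al apfu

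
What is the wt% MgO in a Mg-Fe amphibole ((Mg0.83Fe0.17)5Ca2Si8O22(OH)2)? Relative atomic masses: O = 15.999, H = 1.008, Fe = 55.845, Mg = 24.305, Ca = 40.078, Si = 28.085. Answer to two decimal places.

19.93 wt%

Formula mass = 839.162 g/mol.
4.15 Mg → 4.1500 mol MgO per formula unit; M(MgO) = 40.304, so MgO mass = 167.262 g.
167.262/839.162 × 100 = 19.93 wt%.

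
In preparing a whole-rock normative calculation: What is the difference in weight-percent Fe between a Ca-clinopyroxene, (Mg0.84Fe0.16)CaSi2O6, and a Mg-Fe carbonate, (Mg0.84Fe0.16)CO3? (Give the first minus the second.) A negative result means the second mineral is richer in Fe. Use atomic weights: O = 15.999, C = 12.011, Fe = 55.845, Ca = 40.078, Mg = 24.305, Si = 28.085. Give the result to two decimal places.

-5.97 percentage points

First mineral: 8.935 g Fe in 221.593 g formula = 4.03 wt% Fe.
Second mineral: 8.935 g Fe in 89.359 g formula = 10.00 wt% Fe.
4.03% − 10.00% gives a difference of -5.97 percentage points.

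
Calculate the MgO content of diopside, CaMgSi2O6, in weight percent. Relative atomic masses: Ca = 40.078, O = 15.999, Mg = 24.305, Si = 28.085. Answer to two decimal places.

M(CaMgSi2O6) = 216.547 g/mol; M(MgO) = 40.304 g/mol.
Moles MgO per formula unit = 1 Mg ÷ 1 = 1.0000.
MgO fraction = (1.0000 × 40.304) / 216.547 = 40.304/216.547 = 0.1861.

18.61 wt%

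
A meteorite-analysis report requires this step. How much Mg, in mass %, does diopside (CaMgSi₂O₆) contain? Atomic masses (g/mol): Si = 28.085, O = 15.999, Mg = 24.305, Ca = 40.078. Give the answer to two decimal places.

11.22 mass %

Formula mass = 1×40.078 + 1×24.305 + 2×28.085 + 6×15.999 = 216.547 g/mol, of which 24.305 g is Mg.
So Mg makes up 24.305/216.547 = 0.1122 of the mass, i.e. 11.22%.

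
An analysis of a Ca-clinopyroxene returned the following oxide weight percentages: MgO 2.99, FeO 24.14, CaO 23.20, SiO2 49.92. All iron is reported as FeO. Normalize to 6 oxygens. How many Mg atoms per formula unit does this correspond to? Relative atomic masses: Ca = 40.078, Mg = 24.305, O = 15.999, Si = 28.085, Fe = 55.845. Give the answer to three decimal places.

2.99 wt% MgO ÷ 40.304 g/mol = 0.07419 mol, giving 0.07419 Mg and 0.07419 O.
24.14 wt% FeO ÷ 71.844 g/mol = 0.33601 mol, giving 0.33601 Fe and 0.33601 O.
23.20 wt% CaO ÷ 56.077 g/mol = 0.41372 mol, giving 0.41372 Ca and 0.41372 O.
49.92 wt% SiO2 ÷ 60.083 g/mol = 0.83085 mol, giving 0.83085 Si and 1.66170 O.
Oxygen sums to 2.48562; scaling by 6/2.48562 = 2.41388 puts the formula on 6 O.
Mg: 0.07419 × 2.41388 = 0.179 atoms per formula unit.

0.179 Mg apfu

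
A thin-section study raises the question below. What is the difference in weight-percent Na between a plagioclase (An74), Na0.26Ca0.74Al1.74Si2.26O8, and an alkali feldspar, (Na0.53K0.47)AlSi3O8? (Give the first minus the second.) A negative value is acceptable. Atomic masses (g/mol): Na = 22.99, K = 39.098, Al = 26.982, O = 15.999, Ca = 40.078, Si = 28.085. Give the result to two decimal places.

First mineral: 5.977 g Na in 274.048 g formula = 2.18 wt% Na.
Second mineral: 12.185 g Na in 269.790 g formula = 4.52 wt% Na.
2.18% − 4.52% gives a difference of -2.34 percentage points.

-2.34 percentage points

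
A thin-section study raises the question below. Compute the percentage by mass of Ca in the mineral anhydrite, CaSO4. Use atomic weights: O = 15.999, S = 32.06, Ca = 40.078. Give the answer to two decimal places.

Formula mass = 1*40.078 + 1*32.06 + 4*15.999 = 136.134 g/mol, of which 40.078 g is Ca.
So Ca makes up 40.078/136.134 = 0.2944 of the mass, i.e. 29.44%.

29.44 mass %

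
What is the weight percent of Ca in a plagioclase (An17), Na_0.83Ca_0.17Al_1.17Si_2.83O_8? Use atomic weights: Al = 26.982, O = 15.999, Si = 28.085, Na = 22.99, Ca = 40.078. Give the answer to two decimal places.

2.57 weight percent

Formula mass = 0.83×22.99 + 0.17×40.078 + 1.17×26.982 + 2.83×28.085 + 8×15.999 = 264.936 g/mol, of which 6.813 g is Ca.
So Ca makes up 6.813/264.936 = 0.0257 of the mass, i.e. 2.57%.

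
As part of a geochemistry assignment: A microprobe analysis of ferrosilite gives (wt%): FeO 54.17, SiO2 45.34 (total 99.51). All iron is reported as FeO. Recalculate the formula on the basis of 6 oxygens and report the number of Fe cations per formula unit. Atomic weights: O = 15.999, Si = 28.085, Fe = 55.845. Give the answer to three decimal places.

1.999 Fe apfu

FeO (M=71.844): mol = 0.75399; Fe = 0.75399, O = 0.75399.
SiO2 (M=60.083): mol = 0.75462; Si = 0.75462, O = 1.50924.
ΣO = 2.26323; factor = 6/ΣO = 2.65108.
Fe apfu = 0.75399 × 2.65108 = 1.999.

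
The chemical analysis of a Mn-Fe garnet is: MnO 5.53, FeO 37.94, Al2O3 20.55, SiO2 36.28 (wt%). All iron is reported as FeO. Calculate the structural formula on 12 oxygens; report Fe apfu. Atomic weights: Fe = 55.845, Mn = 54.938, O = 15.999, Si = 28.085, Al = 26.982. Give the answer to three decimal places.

2.620 Fe apfu

MnO: 5.53/70.937 = 0.07796 mol → 0.07796 mol Mn, 0.07796 mol O.
FeO: 37.94/71.844 = 0.52809 mol → 0.52809 mol Fe, 0.52809 mol O.
Al2O3: 20.55/101.961 = 0.20155 mol → 0.40310 mol Al, 0.60465 mol O.
SiO2: 36.28/60.083 = 0.60383 mol → 0.60383 mol Si, 1.20766 mol O.
Total oxygen = 2.41836 mol. Normalization factor = 12/2.41836 = 4.96204.
Fe per 12 O = 0.52809 × 4.96204 = 2.620.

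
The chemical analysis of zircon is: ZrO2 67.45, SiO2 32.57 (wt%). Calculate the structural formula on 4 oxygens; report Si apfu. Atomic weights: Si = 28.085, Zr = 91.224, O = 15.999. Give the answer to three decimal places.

0.995 Si apfu

67.45 wt% ZrO2 ÷ 123.222 g/mol = 0.54739 mol, giving 0.54739 Zr and 1.09478 O.
32.57 wt% SiO2 ÷ 60.083 g/mol = 0.54208 mol, giving 0.54208 Si and 1.08416 O.
Oxygen sums to 2.17894; scaling by 4/2.17894 = 1.83576 puts the formula on 4 O.
Si: 0.54208 × 1.83576 = 0.995 atoms per formula unit.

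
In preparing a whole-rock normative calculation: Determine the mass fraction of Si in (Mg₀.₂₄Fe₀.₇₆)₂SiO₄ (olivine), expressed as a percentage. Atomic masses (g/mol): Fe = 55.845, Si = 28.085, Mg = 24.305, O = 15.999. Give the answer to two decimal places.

M((Mg₀.₂₄Fe₀.₇₆)₂SiO₄) = 188.632 g/mol.
Si contributes 1 × 28.085 = 28.085 g per mole.
28.085/188.632 = 0.1489 → 14.89%.

14.89 weight percent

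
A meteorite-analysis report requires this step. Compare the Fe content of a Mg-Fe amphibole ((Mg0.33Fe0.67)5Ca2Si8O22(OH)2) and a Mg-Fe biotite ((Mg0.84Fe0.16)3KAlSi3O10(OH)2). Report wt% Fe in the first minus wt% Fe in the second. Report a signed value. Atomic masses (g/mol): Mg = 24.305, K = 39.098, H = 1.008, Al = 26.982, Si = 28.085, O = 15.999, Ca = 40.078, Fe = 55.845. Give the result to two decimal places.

M((Mg0.33Fe0.67)5Ca2Si8O22(OH)2) = 918.012 g/mol, so wt% Fe = 187.081/918.012 × 100 = 20.38%.
M((Mg0.84Fe0.16)3KAlSi3O10(OH)2) = 432.393 g/mol, so wt% Fe = 26.806/432.393 × 100 = 6.20%.
20.38 − 6.20 = 14.18 pp.

14.18 percentage points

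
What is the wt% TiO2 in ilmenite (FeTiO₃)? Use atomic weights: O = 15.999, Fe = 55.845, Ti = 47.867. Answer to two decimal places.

52.64 wt%

M(FeTiO₃) = 151.709 g/mol; M(TiO2) = 79.865 g/mol.
Moles TiO2 per formula unit = 1 Ti ÷ 1 = 1.0000.
TiO2 fraction = (1.0000 × 79.865) / 151.709 = 79.865/151.709 = 0.5264.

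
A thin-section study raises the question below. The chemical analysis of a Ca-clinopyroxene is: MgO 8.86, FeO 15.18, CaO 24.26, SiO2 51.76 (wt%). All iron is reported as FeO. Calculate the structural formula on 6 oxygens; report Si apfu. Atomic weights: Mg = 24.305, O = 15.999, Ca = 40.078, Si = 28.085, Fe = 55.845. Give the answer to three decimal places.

MgO: 8.86/40.304 = 0.21983 mol → 0.21983 mol Mg, 0.21983 mol O.
FeO: 15.18/71.844 = 0.21129 mol → 0.21129 mol Fe, 0.21129 mol O.
CaO: 24.26/56.077 = 0.43262 mol → 0.43262 mol Ca, 0.43262 mol O.
SiO2: 51.76/60.083 = 0.86147 mol → 0.86147 mol Si, 1.72294 mol O.
Total oxygen = 2.58668 mol. Normalization factor = 6/2.58668 = 2.31958.
Si per 6 O = 0.86147 × 2.31958 = 1.998.

1.998 Si apfu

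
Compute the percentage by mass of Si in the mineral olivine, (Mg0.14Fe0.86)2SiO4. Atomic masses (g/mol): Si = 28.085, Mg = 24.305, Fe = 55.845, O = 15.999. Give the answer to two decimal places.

Formula mass = 0.28·24.305 + 1.72·55.845 + 1·28.085 + 4·15.999 = 194.940 g/mol, of which 28.085 g is Si.
So Si makes up 28.085/194.940 = 0.1441 of the mass, i.e. 14.41%.

14.41 weight percent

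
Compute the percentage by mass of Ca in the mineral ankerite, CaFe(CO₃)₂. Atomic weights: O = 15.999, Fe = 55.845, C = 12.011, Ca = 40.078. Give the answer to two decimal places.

18.56 weight percent

Molar mass of CaFe(CO₃)₂: 1×40.078 + 1×55.845 + 2×12.011 + 6×15.999 = 215.939 g/mol.
Mass of Ca per formula unit: 1 × 40.078 = 40.078 g.
Weight fraction Ca = 40.078 / 215.939 = 0.1856.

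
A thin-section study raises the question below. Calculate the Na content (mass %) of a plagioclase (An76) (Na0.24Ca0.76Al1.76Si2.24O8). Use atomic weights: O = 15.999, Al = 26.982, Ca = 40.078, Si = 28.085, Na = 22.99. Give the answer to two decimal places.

Molar mass of Na0.24Ca0.76Al1.76Si2.24O8: 0.24×22.99 + 0.76×40.078 + 1.76×26.982 + 2.24×28.085 + 8×15.999 = 274.368 g/mol.
Mass of Na per formula unit: 0.24 × 22.99 = 5.518 g.
Weight fraction Na = 5.518 / 274.368 = 0.0201.

2.01 mass %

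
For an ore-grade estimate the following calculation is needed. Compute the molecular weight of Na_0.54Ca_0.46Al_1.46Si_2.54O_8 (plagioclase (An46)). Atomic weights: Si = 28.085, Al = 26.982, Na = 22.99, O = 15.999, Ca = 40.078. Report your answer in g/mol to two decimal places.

M = 0.54×22.99 + 0.46×40.078 + 1.46×26.982 + 2.54×28.085 + 8×15.999

269.57 g/mol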